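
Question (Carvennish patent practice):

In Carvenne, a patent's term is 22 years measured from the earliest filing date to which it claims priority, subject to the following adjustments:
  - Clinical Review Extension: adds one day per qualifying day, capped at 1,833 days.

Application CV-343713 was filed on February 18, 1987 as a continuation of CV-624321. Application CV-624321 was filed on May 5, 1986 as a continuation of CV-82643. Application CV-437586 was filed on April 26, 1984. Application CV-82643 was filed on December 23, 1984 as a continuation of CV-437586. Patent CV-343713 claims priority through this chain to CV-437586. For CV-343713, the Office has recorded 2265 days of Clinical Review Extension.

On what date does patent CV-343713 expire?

May 3, 2011

Earliest priority filing: 26 April 1984.
Base term: 26 April 1984 + 22 years → 26 April 2006.
Clinical Review Extension: 2265 days claimed exceeds the 1833-day cap, so +1833 days → 3 May 2011.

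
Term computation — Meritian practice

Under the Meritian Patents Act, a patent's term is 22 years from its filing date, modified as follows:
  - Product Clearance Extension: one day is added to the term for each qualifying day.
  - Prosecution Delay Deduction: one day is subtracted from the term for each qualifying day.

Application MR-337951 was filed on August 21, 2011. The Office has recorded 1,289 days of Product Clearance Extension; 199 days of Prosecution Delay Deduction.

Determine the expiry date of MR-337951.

August 15, 2036

Base term: filing date + 22 years → 21 August 2033.
Product Clearance Extension: +1289 days → 2 March 2037.
Prosecution Delay Deduction: −199 days → 15 August 2036.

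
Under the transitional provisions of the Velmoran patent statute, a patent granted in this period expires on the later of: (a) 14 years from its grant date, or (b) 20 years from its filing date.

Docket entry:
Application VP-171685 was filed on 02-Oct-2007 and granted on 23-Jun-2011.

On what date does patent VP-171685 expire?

2027-10-02

(a) grant + 14 years → 23 June 2025.
(b) filing + 20 years → 2 October 2027.
Later of the two: 2 October 2027.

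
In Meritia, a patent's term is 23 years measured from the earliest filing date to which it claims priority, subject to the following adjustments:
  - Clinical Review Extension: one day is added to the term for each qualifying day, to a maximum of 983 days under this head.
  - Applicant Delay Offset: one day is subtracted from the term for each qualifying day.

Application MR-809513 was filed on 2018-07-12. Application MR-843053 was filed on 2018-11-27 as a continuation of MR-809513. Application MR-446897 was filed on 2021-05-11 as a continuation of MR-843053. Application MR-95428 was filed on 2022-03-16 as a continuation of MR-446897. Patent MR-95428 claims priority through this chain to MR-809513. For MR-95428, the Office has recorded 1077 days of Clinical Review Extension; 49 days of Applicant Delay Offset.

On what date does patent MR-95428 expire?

February 1, 2044

Earliest priority filing: 12 July 2018.
Base term: 12 July 2018 + 23 years → 12 July 2041.
Clinical Review Extension: 1077 days claimed exceeds the 983-day cap, so +983 days → 21 March 2044.
Applicant Delay Offset: −49 days → 1 February 2044.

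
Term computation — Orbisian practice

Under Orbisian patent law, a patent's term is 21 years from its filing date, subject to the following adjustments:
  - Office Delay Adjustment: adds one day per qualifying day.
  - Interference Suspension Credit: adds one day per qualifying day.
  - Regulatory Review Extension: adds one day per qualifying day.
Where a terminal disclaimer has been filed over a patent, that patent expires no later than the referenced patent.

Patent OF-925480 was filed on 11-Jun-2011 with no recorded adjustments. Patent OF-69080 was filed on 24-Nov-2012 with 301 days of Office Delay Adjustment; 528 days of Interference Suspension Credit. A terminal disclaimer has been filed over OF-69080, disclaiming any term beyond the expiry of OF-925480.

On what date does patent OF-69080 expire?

Natural term of OF-69080:
  Base: filing + 21 years → 24 November 2033.
  Office Delay Adjustment: +301 days → 21 September 2034.
  Interference Suspension Credit: +528 days → 2 March 2036.
Expiry of referenced patent OF-925480:
  Base: filing + 21 years → 11 June 2032.
Terminal disclaimer: OF-69080 expires on the earlier of 2 March 2036 and 11 June 2032.

June 11, 2032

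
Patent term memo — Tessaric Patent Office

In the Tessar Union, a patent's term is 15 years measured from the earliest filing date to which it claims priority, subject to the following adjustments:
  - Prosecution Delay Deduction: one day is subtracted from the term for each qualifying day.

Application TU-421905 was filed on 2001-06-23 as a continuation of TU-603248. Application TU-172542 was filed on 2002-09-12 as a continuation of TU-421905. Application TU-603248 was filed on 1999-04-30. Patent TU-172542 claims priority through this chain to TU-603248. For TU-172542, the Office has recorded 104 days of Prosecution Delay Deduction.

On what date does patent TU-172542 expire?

Earliest priority filing: 30 April 1999.
Base term: 30 April 1999 + 15 years → 30 April 2014.
Prosecution Delay Deduction: −104 days → 16 January 2014.

2014-01-16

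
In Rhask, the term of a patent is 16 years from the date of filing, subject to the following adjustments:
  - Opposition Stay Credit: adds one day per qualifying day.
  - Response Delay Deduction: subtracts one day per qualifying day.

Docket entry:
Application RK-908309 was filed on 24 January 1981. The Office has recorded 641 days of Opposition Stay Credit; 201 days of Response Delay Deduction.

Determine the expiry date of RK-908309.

Base term: filing date + 16 years → 24 January 1997.
Opposition Stay Credit: +641 days → 27 October 1998.
Response Delay Deduction: −201 days → 9 April 1998.

1998-04-09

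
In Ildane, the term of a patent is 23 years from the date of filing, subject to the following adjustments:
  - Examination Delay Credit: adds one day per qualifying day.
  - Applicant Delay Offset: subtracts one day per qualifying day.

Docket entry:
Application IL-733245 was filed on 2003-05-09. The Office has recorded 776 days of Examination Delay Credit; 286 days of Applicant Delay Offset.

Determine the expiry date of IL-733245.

2027-09-11

Base term: filing date + 23 years → 9 May 2026.
Examination Delay Credit: +776 days → 23 June 2028.
Applicant Delay Offset: −286 days → 11 September 2027.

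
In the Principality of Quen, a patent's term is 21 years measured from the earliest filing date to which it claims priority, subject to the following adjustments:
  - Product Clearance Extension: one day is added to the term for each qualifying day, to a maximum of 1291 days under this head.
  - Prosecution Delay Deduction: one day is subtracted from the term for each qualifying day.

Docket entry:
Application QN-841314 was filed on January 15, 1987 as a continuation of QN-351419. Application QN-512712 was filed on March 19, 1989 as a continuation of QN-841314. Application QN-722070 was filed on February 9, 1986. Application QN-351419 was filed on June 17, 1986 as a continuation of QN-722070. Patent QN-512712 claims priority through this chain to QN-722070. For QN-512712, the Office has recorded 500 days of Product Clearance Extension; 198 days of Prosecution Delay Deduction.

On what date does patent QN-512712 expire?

Earliest priority filing: 9 February 1986.
Base term: 9 February 1986 + 21 years → 9 February 2007.
Product Clearance Extension: 500 days (within the 1291-day cap) → +500 days → 23 June 2008.
Prosecution Delay Deduction: −198 days → 8 December 2007.

2007-12-08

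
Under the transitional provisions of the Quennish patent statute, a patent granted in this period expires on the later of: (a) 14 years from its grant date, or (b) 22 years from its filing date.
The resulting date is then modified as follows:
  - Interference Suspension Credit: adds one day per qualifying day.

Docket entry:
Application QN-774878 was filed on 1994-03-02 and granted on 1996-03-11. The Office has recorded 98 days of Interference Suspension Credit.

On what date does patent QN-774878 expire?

(a) grant + 14 years → 11 March 2010.
(b) filing + 22 years → 2 March 2016.
Later of the two: 2 March 2016.
Interference Suspension Credit: +98 days → 8 June 2016.

June 8, 2016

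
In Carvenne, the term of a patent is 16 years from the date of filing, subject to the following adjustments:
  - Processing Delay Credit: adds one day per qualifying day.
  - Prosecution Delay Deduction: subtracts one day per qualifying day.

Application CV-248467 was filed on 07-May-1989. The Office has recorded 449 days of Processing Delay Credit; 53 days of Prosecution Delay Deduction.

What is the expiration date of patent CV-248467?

June 7, 2006

Base term: filing date + 16 years → 7 May 2005.
Processing Delay Credit: +449 days → 30 July 2006.
Prosecution Delay Deduction: −53 days → 7 June 2006.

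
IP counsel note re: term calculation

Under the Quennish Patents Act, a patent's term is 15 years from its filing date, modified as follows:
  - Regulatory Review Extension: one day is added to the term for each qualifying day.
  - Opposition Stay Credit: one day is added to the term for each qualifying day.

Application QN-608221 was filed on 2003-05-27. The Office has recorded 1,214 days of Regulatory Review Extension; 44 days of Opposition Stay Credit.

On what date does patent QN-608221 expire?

Base term: filing date + 15 years → 27 May 2018.
Regulatory Review Extension: +1214 days → 22 September 2021.
Opposition Stay Credit: +44 days → 5 November 2021.

November 5, 2021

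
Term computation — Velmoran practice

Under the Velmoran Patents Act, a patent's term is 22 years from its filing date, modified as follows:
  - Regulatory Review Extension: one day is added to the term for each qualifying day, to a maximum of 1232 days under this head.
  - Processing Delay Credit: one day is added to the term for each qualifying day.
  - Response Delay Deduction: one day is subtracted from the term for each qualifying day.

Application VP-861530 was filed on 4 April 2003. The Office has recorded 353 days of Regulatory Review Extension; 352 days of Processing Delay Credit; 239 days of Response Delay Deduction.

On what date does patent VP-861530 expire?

July 14, 2026

Base term: filing date + 22 years → 4 April 2025.
Regulatory Review Extension: 353 days (within the 1232-day cap) → +353 days → 23 March 2026.
Processing Delay Credit: +352 days → 10 March 2027.
Response Delay Deduction: −239 days → 14 July 2026.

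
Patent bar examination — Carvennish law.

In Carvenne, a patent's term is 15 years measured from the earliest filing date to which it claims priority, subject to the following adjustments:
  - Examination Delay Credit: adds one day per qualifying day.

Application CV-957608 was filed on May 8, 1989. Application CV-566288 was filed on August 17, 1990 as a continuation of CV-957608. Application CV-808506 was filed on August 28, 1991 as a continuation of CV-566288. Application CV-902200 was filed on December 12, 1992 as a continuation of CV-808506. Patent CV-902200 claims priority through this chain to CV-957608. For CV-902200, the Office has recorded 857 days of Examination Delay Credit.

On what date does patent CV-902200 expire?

September 12, 2006

Earliest priority filing: 8 May 1989.
Base term: 8 May 1989 + 15 years → 8 May 2004.
Examination Delay Credit: +857 days → 12 September 2006.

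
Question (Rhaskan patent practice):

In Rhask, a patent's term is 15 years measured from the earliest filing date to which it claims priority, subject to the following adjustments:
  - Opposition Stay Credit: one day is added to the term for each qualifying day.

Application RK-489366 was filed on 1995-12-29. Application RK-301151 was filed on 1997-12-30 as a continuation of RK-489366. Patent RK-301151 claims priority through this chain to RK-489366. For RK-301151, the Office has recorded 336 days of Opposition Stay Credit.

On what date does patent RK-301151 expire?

Earliest priority filing: 29 December 1995.
Base term: 29 December 1995 + 15 years → 29 December 2010.
Opposition Stay Credit: +336 days → 30 November 2011.

2011-11-30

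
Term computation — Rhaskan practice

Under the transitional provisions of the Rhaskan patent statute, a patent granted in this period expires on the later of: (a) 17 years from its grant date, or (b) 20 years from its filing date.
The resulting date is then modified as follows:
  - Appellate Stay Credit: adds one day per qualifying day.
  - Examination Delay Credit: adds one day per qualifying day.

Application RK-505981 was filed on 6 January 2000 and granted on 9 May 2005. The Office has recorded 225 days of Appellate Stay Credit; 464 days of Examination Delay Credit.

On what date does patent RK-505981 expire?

(a) grant + 17 years → 9 May 2022.
(b) filing + 20 years → 6 January 2020.
Later of the two: 9 May 2022.
Appellate Stay Credit: +225 days → 20 December 2022.
Examination Delay Credit: +464 days → 28 March 2024.

2024-03-28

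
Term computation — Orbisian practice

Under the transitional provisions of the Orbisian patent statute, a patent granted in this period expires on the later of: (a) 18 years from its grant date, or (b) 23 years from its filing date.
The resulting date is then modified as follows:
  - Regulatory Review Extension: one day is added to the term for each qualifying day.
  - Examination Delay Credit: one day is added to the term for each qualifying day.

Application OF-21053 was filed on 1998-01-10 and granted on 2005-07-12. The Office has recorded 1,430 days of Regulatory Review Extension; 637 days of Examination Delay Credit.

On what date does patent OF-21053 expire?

(a) grant + 18 years → 12 July 2023.
(b) filing + 23 years → 10 January 2021.
Later of the two: 12 July 2023.
Regulatory Review Extension: +1430 days → 11 June 2027.
Examination Delay Credit: +637 days → 9 March 2029.

2029-03-09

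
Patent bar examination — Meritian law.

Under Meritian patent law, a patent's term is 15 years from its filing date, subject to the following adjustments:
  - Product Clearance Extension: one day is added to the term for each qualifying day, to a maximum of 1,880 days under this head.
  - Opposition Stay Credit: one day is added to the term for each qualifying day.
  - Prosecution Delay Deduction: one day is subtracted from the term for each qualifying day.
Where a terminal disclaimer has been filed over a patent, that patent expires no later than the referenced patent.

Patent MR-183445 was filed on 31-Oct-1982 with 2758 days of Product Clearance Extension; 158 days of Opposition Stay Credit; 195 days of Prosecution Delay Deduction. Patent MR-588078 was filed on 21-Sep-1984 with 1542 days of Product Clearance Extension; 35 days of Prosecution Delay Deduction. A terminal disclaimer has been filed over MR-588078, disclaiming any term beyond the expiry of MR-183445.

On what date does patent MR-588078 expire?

2002-11-17

Natural term of MR-588078:
  Base: filing + 15 years → 21 September 1999.
  Product Clearance Extension: 1542 days (within the 1880-day cap) → +1542 days → 11 December 2003.
  Prosecution Delay Deduction: −35 days → 6 November 2003.
Expiry of referenced patent MR-183445:
  Base: filing + 15 years → 31 October 1997.
  Product Clearance Extension: 2758 days claimed exceeds the 1880-day cap, so +1880 days → 24 December 2002.
  Opposition Stay Credit: +158 days → 31 May 2003.
  Prosecution Delay Deduction: −195 days → 17 November 2002.
Terminal disclaimer: MR-588078 expires on the earlier of 6 November 2003 and 17 November 2002.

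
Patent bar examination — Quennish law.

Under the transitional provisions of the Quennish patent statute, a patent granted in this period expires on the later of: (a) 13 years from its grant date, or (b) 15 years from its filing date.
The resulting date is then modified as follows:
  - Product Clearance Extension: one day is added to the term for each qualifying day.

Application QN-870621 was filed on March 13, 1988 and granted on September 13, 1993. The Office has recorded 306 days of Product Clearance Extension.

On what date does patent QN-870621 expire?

2007-07-16

(a) grant + 13 years → 13 September 2006.
(b) filing + 15 years → 13 March 2003.
Later of the two: 13 September 2006.
Product Clearance Extension: +306 days → 16 July 2007.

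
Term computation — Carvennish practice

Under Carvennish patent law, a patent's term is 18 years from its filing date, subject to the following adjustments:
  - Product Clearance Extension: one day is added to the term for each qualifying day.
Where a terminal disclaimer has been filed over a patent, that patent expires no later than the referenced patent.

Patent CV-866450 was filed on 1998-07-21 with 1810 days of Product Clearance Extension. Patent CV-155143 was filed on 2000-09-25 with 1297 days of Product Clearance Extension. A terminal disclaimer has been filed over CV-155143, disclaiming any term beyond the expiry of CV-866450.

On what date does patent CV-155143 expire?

2021-07-05

Natural term of CV-155143:
  Base: filing + 18 years → 25 September 2018.
  Product Clearance Extension: +1297 days → 14 April 2022.
Expiry of referenced patent CV-866450:
  Base: filing + 18 years → 21 July 2016.
  Product Clearance Extension: +1810 days → 5 July 2021.
Terminal disclaimer: CV-155143 expires on the earlier of 14 April 2022 and 5 July 2021.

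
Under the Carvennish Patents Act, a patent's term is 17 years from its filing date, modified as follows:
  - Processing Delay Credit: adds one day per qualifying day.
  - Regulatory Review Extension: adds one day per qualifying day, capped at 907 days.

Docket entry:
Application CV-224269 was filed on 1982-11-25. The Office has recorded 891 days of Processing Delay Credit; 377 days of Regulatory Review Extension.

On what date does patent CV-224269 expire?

2003-05-16

Base term: filing date + 17 years → 25 November 1999.
Processing Delay Credit: +891 days → 4 May 2002.
Regulatory Review Extension: 377 days (within the 907-day cap) → +377 days → 16 May 2003.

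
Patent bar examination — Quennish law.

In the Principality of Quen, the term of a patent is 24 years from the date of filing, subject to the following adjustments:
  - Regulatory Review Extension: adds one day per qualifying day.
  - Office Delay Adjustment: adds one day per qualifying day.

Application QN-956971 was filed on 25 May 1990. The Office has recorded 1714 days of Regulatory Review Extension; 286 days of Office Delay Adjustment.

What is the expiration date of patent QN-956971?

Base term: filing date + 24 years → 25 May 2014.
Regulatory Review Extension: +1714 days → 2 February 2019.
Office Delay Adjustment: +286 days → 15 November 2019.

November 15, 2019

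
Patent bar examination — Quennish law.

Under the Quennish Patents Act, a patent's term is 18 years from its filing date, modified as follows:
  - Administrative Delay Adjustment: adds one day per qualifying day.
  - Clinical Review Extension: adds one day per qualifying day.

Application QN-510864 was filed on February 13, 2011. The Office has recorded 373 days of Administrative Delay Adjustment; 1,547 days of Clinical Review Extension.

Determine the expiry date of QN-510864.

Base term: filing date + 18 years → 13 February 2029.
Administrative Delay Adjustment: +373 days → 21 February 2030.
Clinical Review Extension: +1547 days → 18 May 2034.

2034-05-18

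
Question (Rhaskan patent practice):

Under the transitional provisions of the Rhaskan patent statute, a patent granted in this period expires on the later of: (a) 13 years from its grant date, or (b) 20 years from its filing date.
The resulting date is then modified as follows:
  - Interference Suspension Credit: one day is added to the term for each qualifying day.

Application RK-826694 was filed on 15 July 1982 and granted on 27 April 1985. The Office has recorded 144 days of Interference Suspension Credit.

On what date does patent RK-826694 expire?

December 6, 2002

(a) grant + 13 years → 27 April 1998.
(b) filing + 20 years → 15 July 2002.
Later of the two: 15 July 2002.
Interference Suspension Credit: +144 days → 6 December 2002.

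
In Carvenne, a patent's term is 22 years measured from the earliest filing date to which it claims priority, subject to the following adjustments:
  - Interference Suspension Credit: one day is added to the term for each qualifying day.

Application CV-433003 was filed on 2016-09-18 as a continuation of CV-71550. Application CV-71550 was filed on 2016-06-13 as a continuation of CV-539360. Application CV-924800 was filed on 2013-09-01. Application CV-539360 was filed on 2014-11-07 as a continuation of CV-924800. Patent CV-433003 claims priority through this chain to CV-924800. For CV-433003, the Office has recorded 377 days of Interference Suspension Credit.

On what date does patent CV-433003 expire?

September 12, 2036

Earliest priority filing: 1 September 2013.
Base term: 1 September 2013 + 22 years → 1 September 2035.
Interference Suspension Credit: +377 days → 12 September 2036.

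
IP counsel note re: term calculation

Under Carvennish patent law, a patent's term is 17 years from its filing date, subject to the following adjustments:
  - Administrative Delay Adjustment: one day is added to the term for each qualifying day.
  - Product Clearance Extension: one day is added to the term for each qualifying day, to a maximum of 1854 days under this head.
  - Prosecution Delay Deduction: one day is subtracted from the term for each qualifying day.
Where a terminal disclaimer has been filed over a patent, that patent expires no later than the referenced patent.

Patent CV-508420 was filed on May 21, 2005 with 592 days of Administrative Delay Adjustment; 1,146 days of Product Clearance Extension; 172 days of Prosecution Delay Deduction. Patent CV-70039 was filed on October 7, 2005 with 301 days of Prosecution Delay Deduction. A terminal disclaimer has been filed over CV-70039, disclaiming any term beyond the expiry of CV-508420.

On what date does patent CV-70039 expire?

Natural term of CV-70039:
  Base: filing + 17 years → 7 October 2022.
  Prosecution Delay Deduction: −301 days → 10 December 2021.
Expiry of referenced patent CV-508420:
  Base: filing + 17 years → 21 May 2022.
  Administrative Delay Adjustment: +592 days → 3 January 2024.
  Product Clearance Extension: 1146 days (within the 1854-day cap) → +1146 days → 22 February 2027.
  Prosecution Delay Deduction: −172 days → 3 September 2026.
Terminal disclaimer: CV-70039 expires on the earlier of 10 December 2021 and 3 September 2026.

2021-12-10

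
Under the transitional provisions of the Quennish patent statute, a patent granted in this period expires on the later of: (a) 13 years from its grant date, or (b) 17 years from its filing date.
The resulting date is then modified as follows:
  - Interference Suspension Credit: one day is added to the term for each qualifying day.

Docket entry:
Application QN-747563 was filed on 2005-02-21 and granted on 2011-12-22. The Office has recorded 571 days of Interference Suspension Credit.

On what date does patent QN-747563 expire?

(a) grant + 13 years → 22 December 2024.
(b) filing + 17 years → 21 February 2022.
Later of the two: 22 December 2024.
Interference Suspension Credit: +571 days → 16 July 2026.

July 16, 2026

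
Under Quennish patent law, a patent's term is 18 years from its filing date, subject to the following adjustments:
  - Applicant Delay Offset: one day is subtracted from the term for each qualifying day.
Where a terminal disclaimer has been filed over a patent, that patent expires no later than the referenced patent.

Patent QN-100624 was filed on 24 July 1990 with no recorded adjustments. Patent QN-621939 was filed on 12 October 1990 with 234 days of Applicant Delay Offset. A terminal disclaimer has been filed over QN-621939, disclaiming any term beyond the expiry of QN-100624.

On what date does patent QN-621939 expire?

Natural term of QN-621939:
  Base: filing + 18 years → 12 October 2008.
  Applicant Delay Offset: −234 days → 21 February 2008.
Expiry of referenced patent QN-100624:
  Base: filing + 18 years → 24 July 2008.
Terminal disclaimer: QN-621939 expires on the earlier of 21 February 2008 and 24 July 2008.

February 21, 2008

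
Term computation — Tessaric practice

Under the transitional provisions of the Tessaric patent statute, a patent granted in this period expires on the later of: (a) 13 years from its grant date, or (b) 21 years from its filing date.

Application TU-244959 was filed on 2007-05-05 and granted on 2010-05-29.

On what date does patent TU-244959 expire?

(a) grant + 13 years → 29 May 2023.
(b) filing + 21 years → 5 May 2028.
Later of the two: 5 May 2028.

2028-05-05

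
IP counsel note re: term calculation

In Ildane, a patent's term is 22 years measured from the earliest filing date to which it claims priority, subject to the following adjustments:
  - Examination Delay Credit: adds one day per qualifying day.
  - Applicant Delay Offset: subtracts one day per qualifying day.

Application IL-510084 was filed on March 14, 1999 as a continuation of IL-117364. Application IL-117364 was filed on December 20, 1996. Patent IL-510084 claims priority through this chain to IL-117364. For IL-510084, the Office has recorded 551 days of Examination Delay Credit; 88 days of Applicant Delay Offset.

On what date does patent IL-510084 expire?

Earliest priority filing: 20 December 1996.
Base term: 20 December 1996 + 22 years → 20 December 2018.
Examination Delay Credit: +551 days → 23 June 2020.
Applicant Delay Offset: −88 days → 27 March 2020.

2020-03-27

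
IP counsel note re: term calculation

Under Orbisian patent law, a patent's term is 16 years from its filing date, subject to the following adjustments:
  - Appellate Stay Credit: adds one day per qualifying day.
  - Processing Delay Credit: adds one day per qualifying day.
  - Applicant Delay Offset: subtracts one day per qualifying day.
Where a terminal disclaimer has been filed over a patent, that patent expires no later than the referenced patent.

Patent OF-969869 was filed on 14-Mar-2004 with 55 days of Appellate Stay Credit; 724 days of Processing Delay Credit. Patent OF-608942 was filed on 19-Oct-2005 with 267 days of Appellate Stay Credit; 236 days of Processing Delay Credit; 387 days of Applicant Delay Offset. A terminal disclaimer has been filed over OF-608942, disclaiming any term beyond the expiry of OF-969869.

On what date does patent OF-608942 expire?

2022-02-12

Natural term of OF-608942:
  Base: filing + 16 years → 19 October 2021.
  Appellate Stay Credit: +267 days → 13 July 2022.
  Processing Delay Credit: +236 days → 6 March 2023.
  Applicant Delay Offset: −387 days → 12 February 2022.
Expiry of referenced patent OF-969869:
  Base: filing + 16 years → 14 March 2020.
  Appellate Stay Credit: +55 days → 8 May 2020.
  Processing Delay Credit: +724 days → 2 May 2022.
Terminal disclaimer: OF-608942 expires on the earlier of 12 February 2022 and 2 May 2022.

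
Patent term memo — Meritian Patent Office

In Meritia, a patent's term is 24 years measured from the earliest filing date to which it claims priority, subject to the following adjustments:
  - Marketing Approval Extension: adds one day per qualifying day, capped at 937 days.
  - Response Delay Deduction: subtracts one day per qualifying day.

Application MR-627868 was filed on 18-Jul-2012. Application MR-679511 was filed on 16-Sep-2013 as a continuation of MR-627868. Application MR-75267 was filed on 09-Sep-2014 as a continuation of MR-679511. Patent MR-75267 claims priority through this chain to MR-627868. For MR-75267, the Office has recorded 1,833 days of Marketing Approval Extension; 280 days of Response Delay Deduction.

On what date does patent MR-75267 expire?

May 6, 2038

Earliest priority filing: 18 July 2012.
Base term: 18 July 2012 + 24 years → 18 July 2036.
Marketing Approval Extension: 1833 days claimed exceeds the 937-day cap, so +937 days → 10 February 2039.
Response Delay Deduction: −280 days → 6 May 2038.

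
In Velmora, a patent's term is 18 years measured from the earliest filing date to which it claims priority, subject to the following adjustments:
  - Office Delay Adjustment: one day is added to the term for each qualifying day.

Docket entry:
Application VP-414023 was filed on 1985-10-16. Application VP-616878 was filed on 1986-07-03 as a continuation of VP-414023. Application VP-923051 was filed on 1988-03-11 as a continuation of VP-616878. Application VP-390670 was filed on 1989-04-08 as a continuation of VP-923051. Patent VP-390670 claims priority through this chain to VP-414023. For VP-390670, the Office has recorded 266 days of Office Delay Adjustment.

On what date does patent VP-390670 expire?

Earliest priority filing: 16 October 1985.
Base term: 16 October 1985 + 18 years → 16 October 2003.
Office Delay Adjustment: +266 days → 8 July 2004.

July 8, 2004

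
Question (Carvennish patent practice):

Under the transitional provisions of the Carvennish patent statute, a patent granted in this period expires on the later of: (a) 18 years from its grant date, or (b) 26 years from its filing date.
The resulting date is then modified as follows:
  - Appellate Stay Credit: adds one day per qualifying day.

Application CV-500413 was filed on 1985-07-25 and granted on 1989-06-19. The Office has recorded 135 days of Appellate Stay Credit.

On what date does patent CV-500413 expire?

(a) grant + 18 years → 19 June 2007.
(b) filing + 26 years → 25 July 2011.
Later of the two: 25 July 2011.
Appellate Stay Credit: +135 days → 7 December 2011.

2011-12-07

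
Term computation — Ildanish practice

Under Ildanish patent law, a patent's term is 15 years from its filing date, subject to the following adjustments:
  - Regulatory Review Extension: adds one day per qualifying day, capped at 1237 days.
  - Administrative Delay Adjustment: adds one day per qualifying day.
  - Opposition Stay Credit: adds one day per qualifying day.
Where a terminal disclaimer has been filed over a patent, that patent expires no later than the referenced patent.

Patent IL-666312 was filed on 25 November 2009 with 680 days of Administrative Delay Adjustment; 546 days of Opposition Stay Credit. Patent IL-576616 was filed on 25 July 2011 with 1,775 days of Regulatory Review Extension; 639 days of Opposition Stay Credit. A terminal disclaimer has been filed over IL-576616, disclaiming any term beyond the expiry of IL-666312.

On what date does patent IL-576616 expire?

2028-04-04

Natural term of IL-576616:
  Base: filing + 15 years → 25 July 2026.
  Regulatory Review Extension: 1775 days claimed exceeds the 1237-day cap, so +1237 days → 13 December 2029.
  Opposition Stay Credit: +639 days → 13 September 2031.
Expiry of referenced patent IL-666312:
  Base: filing + 15 years → 25 November 2024.
  Administrative Delay Adjustment: +680 days → 6 October 2026.
  Opposition Stay Credit: +546 days → 4 April 2028.
Terminal disclaimer: IL-576616 expires on the earlier of 13 September 2031 and 4 April 2028.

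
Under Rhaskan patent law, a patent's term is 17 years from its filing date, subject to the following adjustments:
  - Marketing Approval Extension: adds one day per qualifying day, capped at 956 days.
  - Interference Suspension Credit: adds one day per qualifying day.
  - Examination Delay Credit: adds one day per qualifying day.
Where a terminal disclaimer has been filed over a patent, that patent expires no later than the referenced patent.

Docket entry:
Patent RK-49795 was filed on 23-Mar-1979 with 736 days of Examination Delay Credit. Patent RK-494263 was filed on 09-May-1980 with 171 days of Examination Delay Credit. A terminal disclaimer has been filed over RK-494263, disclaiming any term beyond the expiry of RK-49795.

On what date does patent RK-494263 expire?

October 27, 1997

Natural term of RK-494263:
  Base: filing + 17 years → 9 May 1997.
  Examination Delay Credit: +171 days → 27 October 1997.
Expiry of referenced patent RK-49795:
  Base: filing + 17 years → 23 March 1996.
  Examination Delay Credit: +736 days → 29 March 1998.
Terminal disclaimer: RK-494263 expires on the earlier of 27 October 1997 and 29 March 1998.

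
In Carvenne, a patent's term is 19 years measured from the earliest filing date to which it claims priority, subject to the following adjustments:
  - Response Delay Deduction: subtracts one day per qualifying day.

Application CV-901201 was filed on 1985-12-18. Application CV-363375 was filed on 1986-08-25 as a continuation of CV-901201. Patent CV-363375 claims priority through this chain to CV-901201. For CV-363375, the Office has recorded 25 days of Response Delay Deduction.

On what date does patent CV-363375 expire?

Earliest priority filing: 18 December 1985.
Base term: 18 December 1985 + 19 years → 18 December 2004.
Response Delay Deduction: −25 days → 23 November 2004.

2004-11-23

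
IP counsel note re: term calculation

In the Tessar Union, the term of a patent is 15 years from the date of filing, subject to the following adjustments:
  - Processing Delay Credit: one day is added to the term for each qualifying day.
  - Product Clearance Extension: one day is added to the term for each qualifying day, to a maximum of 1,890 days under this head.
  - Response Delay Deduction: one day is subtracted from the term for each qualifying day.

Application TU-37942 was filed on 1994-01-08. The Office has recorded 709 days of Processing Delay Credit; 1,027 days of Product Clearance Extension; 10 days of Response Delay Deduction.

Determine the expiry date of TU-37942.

Base term: filing date + 15 years → 8 January 2009.
Processing Delay Credit: +709 days → 18 December 2010.
Product Clearance Extension: 1027 days (within the 1890-day cap) → +1027 days → 10 October 2013.
Response Delay Deduction: −10 days → 30 September 2013.

September 30, 2013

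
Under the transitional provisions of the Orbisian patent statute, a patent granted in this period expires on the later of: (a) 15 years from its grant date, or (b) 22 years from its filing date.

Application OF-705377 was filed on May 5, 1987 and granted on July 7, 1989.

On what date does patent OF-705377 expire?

2009-05-05

(a) grant + 15 years → 7 July 2004.
(b) filing + 22 years → 5 May 2009.
Later of the two: 5 May 2009.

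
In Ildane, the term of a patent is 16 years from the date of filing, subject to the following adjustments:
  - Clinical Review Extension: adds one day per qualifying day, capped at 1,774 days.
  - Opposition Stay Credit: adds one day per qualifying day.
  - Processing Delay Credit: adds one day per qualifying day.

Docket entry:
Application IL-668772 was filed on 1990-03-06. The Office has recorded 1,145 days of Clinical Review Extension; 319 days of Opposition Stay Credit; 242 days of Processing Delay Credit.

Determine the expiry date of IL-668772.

Base term: filing date + 16 years → 6 March 2006.
Clinical Review Extension: 1145 days (within the 1774-day cap) → +1145 days → 24 April 2009.
Opposition Stay Credit: +319 days → 9 March 2010.
Processing Delay Credit: +242 days → 6 November 2010.

November 6, 2010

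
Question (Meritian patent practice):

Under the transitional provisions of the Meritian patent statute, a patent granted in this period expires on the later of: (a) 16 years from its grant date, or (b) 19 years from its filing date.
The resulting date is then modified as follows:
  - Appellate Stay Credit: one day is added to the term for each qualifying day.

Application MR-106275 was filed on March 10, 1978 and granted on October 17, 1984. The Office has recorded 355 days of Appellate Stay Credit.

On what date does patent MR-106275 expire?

(a) grant + 16 years → 17 October 2000.
(b) filing + 19 years → 10 March 1997.
Later of the two: 17 October 2000.
Appellate Stay Credit: +355 days → 7 October 2001.

October 7, 2001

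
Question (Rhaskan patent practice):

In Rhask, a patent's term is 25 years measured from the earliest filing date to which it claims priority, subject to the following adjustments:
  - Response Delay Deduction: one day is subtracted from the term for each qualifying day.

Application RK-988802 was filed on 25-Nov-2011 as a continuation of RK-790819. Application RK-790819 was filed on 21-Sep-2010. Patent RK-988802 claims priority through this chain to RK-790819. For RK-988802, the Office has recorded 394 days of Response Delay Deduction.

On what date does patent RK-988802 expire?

August 23, 2034

Earliest priority filing: 21 September 2010.
Base term: 21 September 2010 + 25 years → 21 September 2035.
Response Delay Deduction: −394 days → 23 August 2034.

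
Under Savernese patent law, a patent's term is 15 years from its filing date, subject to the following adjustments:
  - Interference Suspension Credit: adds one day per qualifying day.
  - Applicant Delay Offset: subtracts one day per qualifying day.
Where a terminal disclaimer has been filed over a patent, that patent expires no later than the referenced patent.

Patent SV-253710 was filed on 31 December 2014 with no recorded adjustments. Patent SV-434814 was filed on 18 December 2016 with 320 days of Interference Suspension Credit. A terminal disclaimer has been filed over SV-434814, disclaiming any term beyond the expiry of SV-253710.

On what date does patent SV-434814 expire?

December 31, 2029

Natural term of SV-434814:
  Base: filing + 15 years → 18 December 2031.
  Interference Suspension Credit: +320 days → 2 November 2032.
Expiry of referenced patent SV-253710:
  Base: filing + 15 years → 31 December 2029.
Terminal disclaimer: SV-434814 expires on the earlier of 2 November 2032 and 31 December 2029.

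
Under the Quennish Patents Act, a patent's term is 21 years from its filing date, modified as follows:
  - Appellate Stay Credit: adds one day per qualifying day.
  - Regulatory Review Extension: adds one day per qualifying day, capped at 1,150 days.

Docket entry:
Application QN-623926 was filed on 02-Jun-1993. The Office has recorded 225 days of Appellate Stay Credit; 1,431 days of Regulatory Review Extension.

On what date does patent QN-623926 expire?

2018-03-08

Base term: filing date + 21 years → 2 June 2014.
Appellate Stay Credit: +225 days → 13 January 2015.
Regulatory Review Extension: 1431 days claimed exceeds the 1150-day cap, so +1150 days → 8 March 2018.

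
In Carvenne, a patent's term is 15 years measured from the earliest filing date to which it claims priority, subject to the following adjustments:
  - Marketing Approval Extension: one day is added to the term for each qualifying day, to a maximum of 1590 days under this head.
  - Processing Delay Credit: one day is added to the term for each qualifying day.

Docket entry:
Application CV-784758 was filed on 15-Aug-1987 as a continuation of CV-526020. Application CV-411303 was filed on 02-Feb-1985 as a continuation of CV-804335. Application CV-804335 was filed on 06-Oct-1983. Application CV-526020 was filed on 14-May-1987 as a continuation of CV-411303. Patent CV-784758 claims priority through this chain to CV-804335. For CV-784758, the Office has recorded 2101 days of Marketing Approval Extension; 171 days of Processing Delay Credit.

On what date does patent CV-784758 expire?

2003-08-02

Earliest priority filing: 6 October 1983.
Base term: 6 October 1983 + 15 years → 6 October 1998.
Marketing Approval Extension: 2101 days claimed exceeds the 1590-day cap, so +1590 days → 12 February 2003.
Processing Delay Credit: +171 days → 2 August 2003.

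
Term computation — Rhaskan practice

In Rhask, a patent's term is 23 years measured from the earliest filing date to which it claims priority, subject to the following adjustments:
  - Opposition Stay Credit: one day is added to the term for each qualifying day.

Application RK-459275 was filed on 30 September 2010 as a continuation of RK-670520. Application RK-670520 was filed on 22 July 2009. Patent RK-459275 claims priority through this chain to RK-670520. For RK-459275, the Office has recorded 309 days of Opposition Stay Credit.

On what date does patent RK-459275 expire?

Earliest priority filing: 22 July 2009.
Base term: 22 July 2009 + 23 years → 22 July 2032.
Opposition Stay Credit: +309 days → 27 May 2033.

May 27, 2033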